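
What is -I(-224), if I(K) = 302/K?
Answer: 151/112 ≈ 1.3482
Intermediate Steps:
-I(-224) = -302/(-224) = -302*(-1)/224 = -1*(-151/112) = 151/112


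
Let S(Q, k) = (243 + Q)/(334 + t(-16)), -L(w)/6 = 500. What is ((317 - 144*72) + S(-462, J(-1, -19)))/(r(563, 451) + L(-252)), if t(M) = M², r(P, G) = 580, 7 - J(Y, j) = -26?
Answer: 539119/129800 ≈ 4.1535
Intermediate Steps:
J(Y, j) = 33 (J(Y, j) = 7 - 1*(-26) = 7 + 26 = 33)
L(w) = -3000 (L(w) = -6*500 = -3000)
S(Q, k) = 243/590 + Q/590 (S(Q, k) = (243 + Q)/(334 + (-16)²) = (243 + Q)/(334 + 256) = (243 + Q)/590 = (243 + Q)*(1/590) = 243/590 + Q/590)
((317 - 144*72) + S(-462, J(-1, -19)))/(r(563, 451) + L(-252)) = ((317 - 144*72) + (243/590 + (1/590)*(-462)))/(580 - 3000) = ((317 - 10368) + (243/590 - 231/295))/(-2420) = (-10051 - 219/590)*(-1/2420) = -5930309/590*(-1/2420) = 539119/129800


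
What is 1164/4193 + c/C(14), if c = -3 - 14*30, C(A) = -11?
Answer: 1786443/46123 ≈ 38.732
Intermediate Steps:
c = -423 (c = -3 - 420 = -423)
1164/4193 + c/C(14) = 1164/4193 - 423/(-11) = 1164*(1/4193) - 423*(-1/11) = 1164/4193 + 423/11 = 1786443/46123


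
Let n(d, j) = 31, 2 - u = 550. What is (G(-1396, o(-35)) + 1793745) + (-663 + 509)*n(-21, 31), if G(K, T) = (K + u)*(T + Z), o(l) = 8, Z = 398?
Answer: 999707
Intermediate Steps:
u = -548 (u = 2 - 1*550 = 2 - 550 = -548)
G(K, T) = (-548 + K)*(398 + T) (G(K, T) = (K - 548)*(T + 398) = (-548 + K)*(398 + T))
(G(-1396, o(-35)) + 1793745) + (-663 + 509)*n(-21, 31) = ((-218104 - 548*8 + 398*(-1396) - 1396*8) + 1793745) + (-663 + 509)*31 = ((-218104 - 4384 - 555608 - 11168) + 1793745) - 154*31 = (-789264 + 1793745) - 4774 = 1004481 - 4774 = 999707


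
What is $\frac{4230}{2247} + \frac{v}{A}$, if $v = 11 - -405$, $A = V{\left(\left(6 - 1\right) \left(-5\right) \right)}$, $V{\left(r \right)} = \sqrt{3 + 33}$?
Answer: $\frac{160022}{2247} \approx 71.216$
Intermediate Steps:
$V{\left(r \right)} = 6$ ($V{\left(r \right)} = \sqrt{36} = 6$)
$A = 6$
$v = 416$ ($v = 11 + 405 = 416$)
$\frac{4230}{2247} + \frac{v}{A} = \frac{4230}{2247} + \frac{416}{6} = 4230 \cdot \frac{1}{2247} + 416 \cdot \frac{1}{6} = \frac{1410}{749} + \frac{208}{3} = \frac{160022}{2247}$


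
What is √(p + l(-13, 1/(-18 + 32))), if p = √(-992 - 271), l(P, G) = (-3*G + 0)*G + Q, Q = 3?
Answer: √(585 + 196*I*√1263)/14 ≈ 4.3959 + 4.0422*I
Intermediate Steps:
l(P, G) = 3 - 3*G² (l(P, G) = (-3*G + 0)*G + 3 = (-3*G)*G + 3 = -3*G² + 3 = 3 - 3*G²)
p = I*√1263 (p = √(-1263) = I*√1263 ≈ 35.539*I)
√(p + l(-13, 1/(-18 + 32))) = √(I*√1263 + (3 - 3/(-18 + 32)²)) = √(I*√1263 + (3 - 3*(1/14)²)) = √(I*√1263 + (3 - 3*1/196)) = √(I*√1263 + (3 - 3/196)) = √(I*√1263 + 585/196) = √(585/196 + I*√1263)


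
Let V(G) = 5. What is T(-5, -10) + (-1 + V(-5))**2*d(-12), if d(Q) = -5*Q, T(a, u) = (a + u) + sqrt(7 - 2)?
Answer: 945 + sqrt(5) ≈ 947.24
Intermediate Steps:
T(a, u) = a + u + sqrt(5) (T(a, u) = (a + u) + sqrt(5) = a + u + sqrt(5))
T(-5, -10) + (-1 + V(-5))**2*d(-12) = (-5 - 10 + sqrt(5)) + (-1 + 5)**2*(-5*(-12)) = (-15 + sqrt(5)) + 4**2*60 = (-15 + sqrt(5)) + 16*60 = (-15 + sqrt(5)) + 960 = 945 + sqrt(5)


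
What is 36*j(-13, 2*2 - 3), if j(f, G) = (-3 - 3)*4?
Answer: -864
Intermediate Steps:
j(f, G) = -24 (j(f, G) = -6*4 = -24)
36*j(-13, 2*2 - 3) = 36*(-24) = -864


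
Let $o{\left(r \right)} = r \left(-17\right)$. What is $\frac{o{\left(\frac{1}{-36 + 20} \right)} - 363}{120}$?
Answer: $- \frac{5791}{1920} \approx -3.0161$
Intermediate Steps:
$o{\left(r \right)} = - 17 r$
$\frac{o{\left(\frac{1}{-36 + 20} \right)} - 363}{120} = \frac{- \frac{17}{-36 + 20} - 363}{120} = \left(- \frac{17}{-16} - 363\right) \frac{1}{120} = \left(\left(-17\right) \left(- \frac{1}{16}\right) - 363\right) \frac{1}{120} = \left(\frac{17}{16} - 363\right) \frac{1}{120} = \left(- \frac{5791}{16}\right) \frac{1}{120} = - \frac{5791}{1920}$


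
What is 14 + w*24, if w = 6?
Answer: 158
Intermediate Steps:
14 + w*24 = 14 + 6*24 = 14 + 144 = 158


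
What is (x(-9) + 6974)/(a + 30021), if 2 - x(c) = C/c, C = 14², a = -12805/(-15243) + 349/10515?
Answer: 1121604836900/4811910197427 ≈ 0.23309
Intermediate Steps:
a = 15551598/17808905 (a = -12805*(-1/15243) + 349*(1/10515) = 12805/15243 + 349/10515 = 15551598/17808905 ≈ 0.87325)
C = 196
x(c) = 2 - 196/c
(x(-9) + 6974)/(a + 30021) = ((2 - 196/(-9)) + 6974)/(15551598/17808905 + 30021) = ((2 - 196*(-⅑)) + 6974)/(534656688603/17808905) = ((2 + 196/9) + 6974)*(17808905/534656688603) = (214/9 + 6974)*(17808905/534656688603) = (62980/9)*(17808905/534656688603) = 1121604836900/4811910197427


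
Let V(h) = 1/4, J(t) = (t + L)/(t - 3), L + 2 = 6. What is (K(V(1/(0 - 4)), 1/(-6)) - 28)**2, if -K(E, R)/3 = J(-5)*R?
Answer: 199809/256 ≈ 780.50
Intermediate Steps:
L = 4 (L = -2 + 6 = 4)
J(t) = (4 + t)/(-3 + t) (J(t) = (t + 4)/(t - 3) = (4 + t)/(-3 + t))
V(h) = 1/4
K(E, R) = -3*R/8 (K(E, R) = -3*(4 - 5)/(-3 - 5)*R = -3*-1/(-8)*R = -3*(-1/8*(-1))*R = -3*R/8)
(K(V(1/(0 - 4)), 1/(-6)) - 28)**2 = (-3/8/(-6) - 28)**2 = (-3/8*(-1/6) - 28)**2 = (1/16 - 28)**2 = (-447/16)**2 = 199809/256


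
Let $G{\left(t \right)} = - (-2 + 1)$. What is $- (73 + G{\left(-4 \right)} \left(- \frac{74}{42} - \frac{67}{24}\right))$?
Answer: $- \frac{3833}{56} \approx -68.446$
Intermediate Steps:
$G{\left(t \right)} = 1$ ($G{\left(t \right)} = \left(-1\right) \left(-1\right) = 1$)
$- (73 + G{\left(-4 \right)} \left(- \frac{74}{42} - \frac{67}{24}\right)) = - (73 + 1 \left(- \frac{74}{42} - \frac{67}{24}\right)) = - (73 + 1 \left(\left(-74\right) \frac{1}{42} - \frac{67}{24}\right)) = - (73 + 1 \left(- \frac{37}{21} - \frac{67}{24}\right)) = - (73 + 1 \left(- \frac{255}{56}\right)) = - (73 - \frac{255}{56}) = \left(-1\right) \frac{3833}{56} = - \frac{3833}{56}$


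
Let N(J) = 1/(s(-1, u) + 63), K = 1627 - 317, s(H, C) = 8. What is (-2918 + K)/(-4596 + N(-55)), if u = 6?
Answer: 114168/326315 ≈ 0.34987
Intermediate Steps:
K = 1310
N(J) = 1/71 (N(J) = 1/(8 + 63) = 1/71)
(-2918 + K)/(-4596 + N(-55)) = (-2918 + 1310)/(-4596 + 1/71) = -1608/(-326315/71) = -1608*(-71/326315) = 114168/326315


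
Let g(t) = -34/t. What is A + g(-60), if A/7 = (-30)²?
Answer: 189017/30 ≈ 6300.6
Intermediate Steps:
A = 6300 (A = 7*(-30)² = 7*900 = 6300)
A + g(-60) = 6300 - 34/(-60) = 6300 - 34*(-1/60) = 6300 + 17/30 = 189017/30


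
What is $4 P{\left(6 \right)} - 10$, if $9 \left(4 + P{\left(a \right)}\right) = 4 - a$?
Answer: $- \frac{242}{9} \approx -26.889$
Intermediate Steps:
$P{\left(a \right)} = - \frac{32}{9} - \frac{a}{9}$ ($P{\left(a \right)} = -4 + \frac{4 - a}{9} = -4 - \left(- \frac{4}{9} + \frac{a}{9}\right) = - \frac{32}{9} - \frac{a}{9}$)
$4 P{\left(6 \right)} - 10 = 4 \left(- \frac{32}{9} - \frac{2}{3}\right) - 10 = 4 \left(- \frac{38}{9}\right) - 10 = - \frac{152}{9} - 10 = - \frac{242}{9}$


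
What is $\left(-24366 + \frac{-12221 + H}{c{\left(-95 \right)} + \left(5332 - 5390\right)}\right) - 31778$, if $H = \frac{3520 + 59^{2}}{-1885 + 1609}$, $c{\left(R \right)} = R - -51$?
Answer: $- \frac{1577185891}{28152} \approx -56024.0$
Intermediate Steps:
$c{\left(R \right)} = 51 + R$ ($c{\left(R \right)} = R + 51 = 51 + R$)
$H = - \frac{7001}{276}$ ($H = \frac{3520 + 3481}{-276} = 7001 \left(- \frac{1}{276}\right) = - \frac{7001}{276} \approx -25.366$)
$\left(-24366 + \frac{-12221 + H}{c{\left(-95 \right)} + \left(5332 - 5390\right)}\right) - 31778 = \left(-24366 + \frac{-12221 - \frac{7001}{276}}{\left(51 - 95\right) + \left(5332 - 5390\right)}\right) - 31778 = \left(-24366 - \frac{3379997}{276 \left(-44 - 58\right)}\right) - 31778 = \left(-24366 - \frac{3379997}{276 \left(-102\right)}\right) - 31778 = \left(-24366 - - \frac{3379997}{28152}\right) - 31778 = \left(-24366 + \frac{3379997}{28152}\right) - 31778 = - \frac{682571635}{28152} - 31778 = - \frac{1577185891}{28152}$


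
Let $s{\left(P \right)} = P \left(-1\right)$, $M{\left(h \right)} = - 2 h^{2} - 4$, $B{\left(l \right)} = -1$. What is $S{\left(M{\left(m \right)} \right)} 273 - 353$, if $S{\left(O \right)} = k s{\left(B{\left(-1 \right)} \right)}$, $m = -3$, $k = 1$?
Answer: $-80$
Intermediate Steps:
$M{\left(h \right)} = -4 - 2 h^{2}$ ($M{\left(h \right)} = - 2 h^{2} - 4 = -4 - 2 h^{2}$)
$s{\left(P \right)} = - P$
$S{\left(O \right)} = 1$ ($S{\left(O \right)} = 1 \left(\left(-1\right) \left(-1\right)\right) = 1 \cdot 1 = 1$)
$S{\left(M{\left(m \right)} \right)} 273 - 353 = 1 \cdot 273 - 353 = 273 - 353 = -80$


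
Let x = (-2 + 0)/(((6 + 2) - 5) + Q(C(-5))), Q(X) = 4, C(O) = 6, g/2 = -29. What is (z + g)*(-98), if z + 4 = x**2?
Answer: 6068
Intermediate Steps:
g = -58 (g = 2*(-29) = -58)
x = -2/7 (x = (-2 + 0)/(((6 + 2) - 5) + 4) = -2/((8 - 5) + 4) = -2/(3 + 4) = -2/7 ≈ -0.28571)
z = -192/49 (z = -4 + (-2/7)**2 = -4 + 4/49 = -192/49 ≈ -3.9184)
(z + g)*(-98) = (-192/49 - 58)*(-98) = -3034/49*(-98) = 6068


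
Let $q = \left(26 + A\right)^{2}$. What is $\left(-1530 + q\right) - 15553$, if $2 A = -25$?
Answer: $- \frac{67603}{4} \approx -16901.0$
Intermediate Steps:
$A = - \frac{25}{2}$ ($A = \frac{1}{2} \left(-25\right) = - \frac{25}{2} \approx -12.5$)
$q = \frac{729}{4}$ ($q = \left(26 - \frac{25}{2}\right)^{2} = \left(\frac{27}{2}\right)^{2} = \frac{729}{4} \approx 182.25$)
$\left(-1530 + q\right) - 15553 = \left(-1530 + \frac{729}{4}\right) - 15553 = - \frac{5391}{4} - 15553 = - \frac{67603}{4}$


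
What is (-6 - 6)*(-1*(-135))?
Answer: -1620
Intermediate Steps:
(-6 - 6)*(-1*(-135)) = -12*135 = -1620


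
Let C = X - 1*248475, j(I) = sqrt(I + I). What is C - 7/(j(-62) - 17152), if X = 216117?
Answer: -2379859908890/73547807 + 7*I*sqrt(31)/147095614 ≈ -32358.0 + 2.6496e-7*I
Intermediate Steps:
j(I) = sqrt(2)*sqrt(I) (j(I) = sqrt(2*I) = sqrt(2)*sqrt(I))
C = -32358 (C = 216117 - 1*248475 = 216117 - 248475 = -32358)
C - 7/(j(-62) - 17152) = -32358 - 7/(sqrt(2)*sqrt(-62) - 17152) = -32358 - 7/(sqrt(2)*(I*sqrt(62)) - 17152) = -32358 - 7/(2*I*sqrt(31) - 17152) = -32358 - 7/(-17152 + 2*I*sqrt(31))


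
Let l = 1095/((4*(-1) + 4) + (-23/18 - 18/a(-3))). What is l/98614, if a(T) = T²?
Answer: -9855/2909113 ≈ -0.0033876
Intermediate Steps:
l = -19710/59 (l = 1095/((4*(-1) + 4) + (-23/18 - 18/((-3)²))) = 1095/((-4 + 4) + (-23*1/18 - 18/9)) = 1095/(0 + (-23/18 - 18*⅑)) = 1095/(0 + (-23/18 - 2)) = 1095/(0 - 59/18) = 1095/(-59/18) = -18/59*1095 = -19710/59 ≈ -334.07)
l/98614 = -19710/59/98614 = -19710/59*1/98614 = -9855/2909113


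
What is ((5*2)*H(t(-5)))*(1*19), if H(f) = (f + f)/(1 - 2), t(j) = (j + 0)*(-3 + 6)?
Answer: 5700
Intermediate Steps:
t(j) = 3*j (t(j) = j*3 = 3*j)
H(f) = -2*f (H(f) = (2*f)/(-1) = (2*f)*(-1) = -2*f)
((5*2)*H(t(-5)))*(1*19) = ((5*2)*(-6*(-5)))*(1*19) = (10*(-2*(-15)))*19 = (10*30)*19 = 300*19 = 5700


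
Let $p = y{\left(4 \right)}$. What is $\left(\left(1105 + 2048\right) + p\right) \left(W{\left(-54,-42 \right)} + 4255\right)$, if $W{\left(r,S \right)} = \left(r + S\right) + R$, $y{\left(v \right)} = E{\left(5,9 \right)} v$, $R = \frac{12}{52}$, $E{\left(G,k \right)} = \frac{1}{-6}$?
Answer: $\frac{511339990}{39} \approx 1.3111 \cdot 10^{7}$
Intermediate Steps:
$E{\left(G,k \right)} = - \frac{1}{6}$
$R = \frac{3}{13}$ ($R = 12 \cdot \frac{1}{52} = \frac{3}{13} \approx 0.23077$)
$y{\left(v \right)} = - \frac{v}{6}$
$W{\left(r,S \right)} = \frac{3}{13} + S + r$ ($W{\left(r,S \right)} = \left(r + S\right) + \frac{3}{13} = \left(S + r\right) + \frac{3}{13} = \frac{3}{13} + S + r$)
$p = - \frac{2}{3}$ ($p = \left(- \frac{1}{6}\right) 4 = - \frac{2}{3} \approx -0.66667$)
$\left(\left(1105 + 2048\right) + p\right) \left(W{\left(-54,-42 \right)} + 4255\right) = \left(\left(1105 + 2048\right) - \frac{2}{3}\right) \left(\left(\frac{3}{13} - 42 - 54\right) + 4255\right) = \left(3153 - \frac{2}{3}\right) \left(- \frac{1245}{13} + 4255\right) = \frac{9457}{3} \cdot \frac{54070}{13} = \frac{511339990}{39}$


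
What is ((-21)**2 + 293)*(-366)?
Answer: -268644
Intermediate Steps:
((-21)**2 + 293)*(-366) = (441 + 293)*(-366) = 734*(-366) = -268644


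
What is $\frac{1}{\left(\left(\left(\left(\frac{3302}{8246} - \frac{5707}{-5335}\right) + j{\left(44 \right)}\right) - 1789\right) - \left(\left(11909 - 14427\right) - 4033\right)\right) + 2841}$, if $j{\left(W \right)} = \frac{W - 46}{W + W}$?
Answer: $\frac{87984820}{669075938989} \approx 0.0001315$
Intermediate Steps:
$j{\left(W \right)} = \frac{-46 + W}{2 W}$
$\frac{1}{\left(\left(\left(\left(\frac{3302}{8246} - \frac{5707}{-5335}\right) + j{\left(44 \right)}\right) - 1789\right) - \left(\left(11909 - 14427\right) - 4033\right)\right) + 2841} = \frac{1}{\left(\left(\left(\left(\frac{3302}{8246} - \frac{5707}{-5335}\right) + \frac{-46 + 44}{2 \cdot 44}\right) - 1789\right) - \left(\left(11909 - 14427\right) - 4033\right)\right) + 2841} = \frac{1}{\left(\left(\left(\left(3302 \cdot \frac{1}{8246} - - \frac{5707}{5335}\right) + \frac{1}{2} \cdot \frac{1}{44} \left(-2\right)\right) - 1789\right) - \left(-2518 - 4033\right)\right) + 2841} = \frac{1}{\left(\left(\left(\left(\frac{1651}{4123} + \frac{5707}{5335}\right) - \frac{1}{44}\right) - 1789\right) - -6551\right) + 2841} = \frac{1}{\left(\left(\left(\frac{32338046}{21996205} - \frac{1}{44}\right) - 1789\right) + 6551\right) + 2841} = \frac{1}{\left(\left(\frac{127352529}{87984820} - 1789\right) + 6551\right) + 2841} = \frac{1}{\left(- \frac{157277490451}{87984820} + 6551\right) + 2841} = \frac{1}{\frac{419111065369}{87984820} + 2841} = \frac{1}{\frac{669075938989}{87984820}} = \frac{87984820}{669075938989}$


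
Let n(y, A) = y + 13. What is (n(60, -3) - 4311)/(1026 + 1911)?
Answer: -4238/2937 ≈ -1.4430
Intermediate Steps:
n(y, A) = 13 + y
(n(60, -3) - 4311)/(1026 + 1911) = ((13 + 60) - 4311)/(1026 + 1911) = (73 - 4311)/2937 = -4238*1/2937 = -4238/2937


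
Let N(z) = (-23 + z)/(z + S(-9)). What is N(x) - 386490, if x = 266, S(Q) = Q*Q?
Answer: -134111787/347 ≈ -3.8649e+5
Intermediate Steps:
S(Q) = Q²
N(z) = (-23 + z)/(81 + z) (N(z) = (-23 + z)/(z + (-9)²) = (-23 + z)/(z + 81) = (-23 + z)/(81 + z))
N(x) - 386490 = (-23 + 266)/(81 + 266) - 386490 = 243/347 - 386490 = -134111787/347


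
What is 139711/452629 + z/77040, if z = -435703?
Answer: -186448477747/34870538160 ≈ -5.3469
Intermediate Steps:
139711/452629 + z/77040 = 139711/452629 - 435703/77040 = -186448477747/34870538160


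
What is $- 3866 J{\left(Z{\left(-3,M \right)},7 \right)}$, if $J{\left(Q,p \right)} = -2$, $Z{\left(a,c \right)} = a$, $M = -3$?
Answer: $7732$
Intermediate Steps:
$- 3866 J{\left(Z{\left(-3,M \right)},7 \right)} = \left(-3866\right) \left(-2\right) = 7732$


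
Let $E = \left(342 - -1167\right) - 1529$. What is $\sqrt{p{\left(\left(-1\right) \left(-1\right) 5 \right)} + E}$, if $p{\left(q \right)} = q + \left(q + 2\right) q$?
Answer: $2 \sqrt{5} \approx 4.4721$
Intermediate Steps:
$p{\left(q \right)} = q + q \left(2 + q\right)$ ($p{\left(q \right)} = q + \left(2 + q\right) q = q + q \left(2 + q\right)$)
$E = -20$ ($E = \left(342 + 1167\right) - 1529 = 1509 - 1529 = -20$)
$\sqrt{p{\left(\left(-1\right) \left(-1\right) 5 \right)} + E} = \sqrt{\left(-1\right) \left(-1\right) 5 \left(3 + \left(-1\right) \left(-1\right) 5\right) - 20} = \sqrt{1 \cdot 5 \left(3 + 1 \cdot 5\right) - 20} = \sqrt{5 \left(3 + 5\right) - 20} = \sqrt{5 \cdot 8 - 20} = \sqrt{40 - 20} = \sqrt{20} = 2 \sqrt{5}$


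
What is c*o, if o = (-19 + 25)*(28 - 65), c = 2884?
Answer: -640248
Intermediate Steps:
o = -222 (o = 6*(-37) = -222)
c*o = 2884*(-222) = -640248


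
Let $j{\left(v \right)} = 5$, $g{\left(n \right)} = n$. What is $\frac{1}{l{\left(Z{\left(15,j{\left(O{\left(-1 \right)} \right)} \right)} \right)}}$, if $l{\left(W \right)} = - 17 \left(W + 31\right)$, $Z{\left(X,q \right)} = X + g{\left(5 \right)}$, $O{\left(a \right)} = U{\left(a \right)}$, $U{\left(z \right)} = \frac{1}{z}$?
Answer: $- \frac{1}{867} \approx -0.0011534$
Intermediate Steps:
$O{\left(a \right)} = \frac{1}{a}$
$Z{\left(X,q \right)} = 5 + X$ ($Z{\left(X,q \right)} = X + 5 = 5 + X$)
$l{\left(W \right)} = -527 - 17 W$ ($l{\left(W \right)} = - 17 \left(31 + W\right) = -527 - 17 W$)
$\frac{1}{l{\left(Z{\left(15,j{\left(O{\left(-1 \right)} \right)} \right)} \right)}} = \frac{1}{-527 - 17 \left(5 + 15\right)} = \frac{1}{-527 - 340} = \frac{1}{-867} = - \frac{1}{867}$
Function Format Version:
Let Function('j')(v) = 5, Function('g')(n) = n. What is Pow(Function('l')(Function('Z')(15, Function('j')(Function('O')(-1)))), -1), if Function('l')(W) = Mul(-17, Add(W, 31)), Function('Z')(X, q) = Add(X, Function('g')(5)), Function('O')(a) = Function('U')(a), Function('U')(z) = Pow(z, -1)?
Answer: Rational(-1, 867) ≈ -0.0011534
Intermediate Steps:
Function('O')(a) = Pow(a, -1)
Function('Z')(X, q) = Add(5, X) (Function('Z')(X, q) = Add(X, 5) = Add(5, X))
Function('l')(W) = Add(-527, Mul(-17, W)) (Function('l')(W) = Mul(-17, Add(31, W)) = Add(-527, Mul(-17, W)))
Pow(Function('l')(Function('Z')(15, Function('j')(Function('O')(-1)))), -1) = Pow(Add(-527, Mul(-17, Add(5, 15))), -1) = Pow(Add(-527, Mul(-17, 20)), -1) = Pow(Add(-527, -340), -1) = Pow(-867, -1) = Rational(-1, 867)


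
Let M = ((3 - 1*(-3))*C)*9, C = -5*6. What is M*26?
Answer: -42120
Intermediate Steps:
C = -30
M = -1620 (M = ((3 - 1*(-3))*(-30))*9 = ((3 + 3)*(-30))*9 = (6*(-30))*9 = -180*9 = -1620)
M*26 = -1620*26 = -42120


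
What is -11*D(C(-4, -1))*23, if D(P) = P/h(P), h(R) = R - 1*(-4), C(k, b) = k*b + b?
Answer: -759/7 ≈ -108.43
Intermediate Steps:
C(k, b) = b + b*k (C(k, b) = b*k + b = b + b*k)
h(R) = 4 + R (h(R) = R + 4 = 4 + R)
D(P) = P/(4 + P)
-11*D(C(-4, -1))*23 = -11*(-(1 - 4))/(4 - (1 - 4))*23 = -11*(-1*(-3))/(4 - 1*(-3))*23 = -33/(4 + 3)*23 = -33/7*23 = -759/7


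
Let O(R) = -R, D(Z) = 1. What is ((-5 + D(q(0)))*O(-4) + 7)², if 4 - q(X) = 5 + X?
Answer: 81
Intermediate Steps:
q(X) = -1 - X (q(X) = 4 - (5 + X) = 4 + (-5 - X) = -1 - X)
((-5 + D(q(0)))*O(-4) + 7)² = ((-5 + 1)*(-1*(-4)) + 7)² = (-4*4 + 7)² = (-16 + 7)² = (-9)² = 81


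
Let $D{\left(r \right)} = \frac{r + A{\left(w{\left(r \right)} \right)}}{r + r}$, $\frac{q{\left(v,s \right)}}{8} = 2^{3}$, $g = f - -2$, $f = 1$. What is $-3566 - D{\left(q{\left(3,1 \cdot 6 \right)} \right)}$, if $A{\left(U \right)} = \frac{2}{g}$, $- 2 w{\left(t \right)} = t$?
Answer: $- \frac{684769}{192} \approx -3566.5$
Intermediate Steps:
$w{\left(t \right)} = - \frac{t}{2}$
$g = 3$ ($g = 1 - -2 = 1 + 2 = 3$)
$A{\left(U \right)} = \frac{2}{3}$
$q{\left(v,s \right)} = 64$ ($q{\left(v,s \right)} = 8 \cdot 2^{3} = 8 \cdot 8 = 64$)
$D{\left(r \right)} = \frac{\frac{2}{3} + r}{2 r}$ ($D{\left(r \right)} = \frac{r + \frac{2}{3}}{r + r} = \frac{\frac{2}{3} + r}{2 r}$)
$-3566 - D{\left(q{\left(3,1 \cdot 6 \right)} \right)} = -3566 - \frac{2 + 3 \cdot 64}{6 \cdot 64} = -3566 - \frac{1}{6} \cdot \frac{1}{64} \left(2 + 192\right) = -3566 - \frac{1}{6} \cdot \frac{1}{64} \cdot 194 = -3566 - \frac{97}{192} = - \frac{684769}{192}$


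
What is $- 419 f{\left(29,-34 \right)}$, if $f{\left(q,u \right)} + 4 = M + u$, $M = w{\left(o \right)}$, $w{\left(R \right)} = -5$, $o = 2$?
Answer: $18017$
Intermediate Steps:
$M = -5$
$f{\left(q,u \right)} = -9 + u$ ($f{\left(q,u \right)} = -4 + \left(-5 + u\right) = -9 + u$)
$- 419 f{\left(29,-34 \right)} = - 419 \left(-9 - 34\right) = \left(-419\right) \left(-43\right) = 18017$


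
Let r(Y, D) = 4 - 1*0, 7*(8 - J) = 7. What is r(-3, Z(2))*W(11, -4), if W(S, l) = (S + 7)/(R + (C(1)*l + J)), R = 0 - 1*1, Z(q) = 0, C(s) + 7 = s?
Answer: 12/5 ≈ 2.4000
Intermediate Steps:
J = 7 (J = 8 - ⅐*7 = 8 - 1 = 7)
C(s) = -7 + s
r(Y, D) = 4 (r(Y, D) = 4 + 0 = 4)
R = -1 (R = 0 - 1 = -1)
W(S, l) = (7 + S)/(6 - 6*l) (W(S, l) = (S + 7)/(-1 + ((-7 + 1)*l + 7)) = (7 + S)/(-1 + (-6*l + 7)) = (7 + S)/(-1 + (7 - 6*l)) = (7 + S)/(6 - 6*l))
r(-3, Z(2))*W(11, -4) = 4*((7 + 11)/(6*(1 - 1*(-4)))) = 4*((⅙)*18/(1 + 4)) = 4*((⅙)*18/5) = 4*((⅙)*(⅕)*18) = 4*(⅗) = 12/5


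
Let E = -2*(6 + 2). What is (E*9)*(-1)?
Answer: 144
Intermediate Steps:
E = -16 (E = -2*8 = -16)
(E*9)*(-1) = -16*9*(-1) = -144*(-1) = 144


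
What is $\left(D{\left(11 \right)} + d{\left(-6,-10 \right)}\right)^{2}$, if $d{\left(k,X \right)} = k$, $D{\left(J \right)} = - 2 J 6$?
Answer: $19044$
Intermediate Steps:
$D{\left(J \right)} = - 12 J$
$\left(D{\left(11 \right)} + d{\left(-6,-10 \right)}\right)^{2} = \left(\left(-12\right) 11 - 6\right)^{2} = \left(-132 - 6\right)^{2} = \left(-138\right)^{2} = 19044$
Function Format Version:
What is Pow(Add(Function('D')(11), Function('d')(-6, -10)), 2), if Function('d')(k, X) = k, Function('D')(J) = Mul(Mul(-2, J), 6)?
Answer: 19044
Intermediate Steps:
Function('D')(J) = Mul(-12, J)
Pow(Add(Function('D')(11), Function('d')(-6, -10)), 2) = Pow(Add(Mul(-12, 11), -6), 2) = Pow(Add(-132, -6), 2) = Pow(-138, 2) = 19044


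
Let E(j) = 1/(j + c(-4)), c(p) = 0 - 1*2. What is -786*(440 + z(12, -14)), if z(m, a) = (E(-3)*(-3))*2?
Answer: -1733916/5 ≈ -3.4678e+5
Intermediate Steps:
c(p) = -2 (c(p) = 0 - 2 = -2)
E(j) = 1/(-2 + j) (E(j) = 1/(j - 2) = 1/(-2 + j))
z(m, a) = 6/5 (z(m, a) = (-3/(-2 - 3))*2 = (-3/(-5))*2 = -⅕*(-3)*2 = (⅗)*2 = 6/5)
-786*(440 + z(12, -14)) = -786*(440 + 6/5) = -786*2206/5 = -1733916/5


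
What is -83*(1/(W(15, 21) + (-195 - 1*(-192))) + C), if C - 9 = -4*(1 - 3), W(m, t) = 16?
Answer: -18426/13 ≈ -1417.4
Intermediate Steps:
C = 17 (C = 9 - 4*(1 - 3) = 9 - 4*(-2) = 9 + 8 = 17)
-83*(1/(W(15, 21) + (-195 - 1*(-192))) + C) = -83*(1/(16 + (-195 - 1*(-192))) + 17) = -83*(1/(16 + (-195 + 192)) + 17) = -83*(1/(16 - 3) + 17) = -83*(1/13 + 17) = -83*222/13 = -1*18426/13 = -18426/13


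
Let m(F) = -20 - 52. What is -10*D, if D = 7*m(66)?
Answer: 5040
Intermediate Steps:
m(F) = -72
D = -504 (D = 7*(-72) = -504)
-10*D = -10*(-504) = 5040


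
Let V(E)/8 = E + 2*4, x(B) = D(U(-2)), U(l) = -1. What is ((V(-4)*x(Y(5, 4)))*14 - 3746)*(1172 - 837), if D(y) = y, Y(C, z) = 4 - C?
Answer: -1404990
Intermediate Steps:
x(B) = -1
V(E) = 64 + 8*E (V(E) = 8*(E + 2*4) = 8*(E + 8) = 8*(8 + E) = 64 + 8*E)
((V(-4)*x(Y(5, 4)))*14 - 3746)*(1172 - 837) = (((64 + 8*(-4))*(-1))*14 - 3746)*(1172 - 837) = (((64 - 32)*(-1))*14 - 3746)*335 = ((32*(-1))*14 - 3746)*335 = (-32*14 - 3746)*335 = (-448 - 3746)*335 = -4194*335 = -1404990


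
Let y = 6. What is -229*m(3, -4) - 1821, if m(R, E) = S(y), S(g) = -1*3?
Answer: -1134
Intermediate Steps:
S(g) = -3
m(R, E) = -3
-229*m(3, -4) - 1821 = -229*(-3) - 1821 = 687 - 1821 = -1134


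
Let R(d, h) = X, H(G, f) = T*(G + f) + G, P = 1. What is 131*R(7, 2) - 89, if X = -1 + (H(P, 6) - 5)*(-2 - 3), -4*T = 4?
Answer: 6985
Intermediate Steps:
T = -1 (T = -1/4*4 = -1)
H(G, f) = -f (H(G, f) = -(G + f) + G = (-G - f) + G = -f)
X = 54 (X = -1 + (-1*6 - 5)*(-2 - 3) = -1 + (-6 - 5)*(-5) = -1 - 11*(-5) = -1 + 55 = 54)
R(d, h) = 54
131*R(7, 2) - 89 = 131*54 - 89 = 7074 - 89 = 6985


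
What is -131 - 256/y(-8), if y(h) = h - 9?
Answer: -1971/17 ≈ -115.94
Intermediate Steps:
y(h) = -9 + h
-131 - 256/y(-8) = -131 - 256/(-9 - 8) = -131 - 256/(-17) = -131 - 256*(-1/17) = -131 + 256/17 = -1971/17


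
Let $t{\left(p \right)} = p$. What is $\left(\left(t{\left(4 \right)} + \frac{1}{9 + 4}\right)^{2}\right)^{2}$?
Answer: $\frac{7890481}{28561} \approx 276.27$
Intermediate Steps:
$\left(\left(t{\left(4 \right)} + \frac{1}{9 + 4}\right)^{2}\right)^{2} = \left(\left(4 + \frac{1}{9 + 4}\right)^{2}\right)^{2} = \left(\left(4 + \frac{1}{13}\right)^{2}\right)^{2} = \left(\left(\frac{53}{13}\right)^{2}\right)^{2} = \left(\frac{2809}{169}\right)^{2} = \frac{7890481}{28561}$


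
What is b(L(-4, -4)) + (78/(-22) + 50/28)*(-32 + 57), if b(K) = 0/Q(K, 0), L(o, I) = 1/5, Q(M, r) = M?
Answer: -6775/154 ≈ -43.994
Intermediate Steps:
L(o, I) = 1/5
b(K) = 0 (b(K) = 0/K = 0)
b(L(-4, -4)) + (78/(-22) + 50/28)*(-32 + 57) = 0 + (78/(-22) + 50/28)*(-32 + 57) = 0 + (78*(-1/22) + 50*(1/28))*25 = 0 + (-39/11 + 25/14)*25 = 0 - 271/154*25 = 0 - 6775/154 = -6775/154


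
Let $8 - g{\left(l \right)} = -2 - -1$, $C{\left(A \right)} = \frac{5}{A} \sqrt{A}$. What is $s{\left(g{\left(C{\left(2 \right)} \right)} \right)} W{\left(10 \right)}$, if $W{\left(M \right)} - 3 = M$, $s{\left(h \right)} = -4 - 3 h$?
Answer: $-403$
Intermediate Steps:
$C{\left(A \right)} = \frac{5}{\sqrt{A}}$
$g{\left(l \right)} = 9$ ($g{\left(l \right)} = 8 - \left(-2 - -1\right) = 8 - \left(-2 + 1\right) = 8 - -1 = 8 + 1 = 9$)
$W{\left(M \right)} = 3 + M$
$s{\left(g{\left(C{\left(2 \right)} \right)} \right)} W{\left(10 \right)} = \left(-4 - 27\right) \left(3 + 10\right) = \left(-4 - 27\right) 13 = \left(-31\right) 13 = -403$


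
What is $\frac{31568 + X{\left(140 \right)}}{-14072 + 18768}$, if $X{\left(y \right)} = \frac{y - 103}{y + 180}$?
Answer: $\frac{10101797}{1502720} \approx 6.7223$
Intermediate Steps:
$X{\left(y \right)} = \frac{-103 + y}{180 + y}$
$\frac{31568 + X{\left(140 \right)}}{-14072 + 18768} = \frac{31568 + \frac{-103 + 140}{180 + 140}}{-14072 + 18768} = \frac{31568 + \frac{1}{320} \cdot 37}{4696} = \left(31568 + \frac{1}{320} \cdot 37\right) \frac{1}{4696} = \left(31568 + \frac{37}{320}\right) \frac{1}{4696} = \frac{10101797}{320} \cdot \frac{1}{4696} = \frac{10101797}{1502720}$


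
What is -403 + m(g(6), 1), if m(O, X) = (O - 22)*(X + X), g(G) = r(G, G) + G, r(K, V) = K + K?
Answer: -411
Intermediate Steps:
r(K, V) = 2*K
g(G) = 3*G (g(G) = 2*G + G = 3*G)
m(O, X) = 2*X*(-22 + O) (m(O, X) = (-22 + O)*(2*X) = 2*X*(-22 + O))
-403 + m(g(6), 1) = -403 + 2*1*(-22 + 3*6) = -403 + 2*1*(-22 + 18) = -403 + 2*1*(-4) = -403 - 8 = -411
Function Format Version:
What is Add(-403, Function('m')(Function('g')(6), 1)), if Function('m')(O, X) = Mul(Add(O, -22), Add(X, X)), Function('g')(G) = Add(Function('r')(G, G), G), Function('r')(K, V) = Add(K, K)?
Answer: -411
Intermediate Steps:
Function('r')(K, V) = Mul(2, K)
Function('g')(G) = Mul(3, G) (Function('g')(G) = Add(Mul(2, G), G) = Mul(3, G))
Function('m')(O, X) = Mul(2, X, Add(-22, O)) (Function('m')(O, X) = Mul(Add(-22, O), Mul(2, X)) = Mul(2, X, Add(-22, O)))
Add(-403, Function('m')(Function('g')(6), 1)) = Add(-403, Mul(2, 1, Add(-22, Mul(3, 6)))) = Add(-403, Mul(2, 1, Add(-22, 18))) = Add(-403, Mul(2, 1, -4)) = Add(-403, -8) = -411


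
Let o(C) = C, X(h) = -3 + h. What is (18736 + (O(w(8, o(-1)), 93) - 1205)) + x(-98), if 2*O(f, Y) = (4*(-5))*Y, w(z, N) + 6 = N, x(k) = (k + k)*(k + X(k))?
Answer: 55605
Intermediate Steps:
x(k) = 2*k*(-3 + 2*k) (x(k) = (k + k)*(k + (-3 + k)) = (2*k)*(-3 + 2*k) = 2*k*(-3 + 2*k))
w(z, N) = -6 + N
O(f, Y) = -10*Y (O(f, Y) = ((4*(-5))*Y)/2 = (-20*Y)/2 = -10*Y)
(18736 + (O(w(8, o(-1)), 93) - 1205)) + x(-98) = (18736 + (-10*93 - 1205)) + 2*(-98)*(-3 + 2*(-98)) = (18736 + (-930 - 1205)) + 2*(-98)*(-3 - 196) = (18736 - 2135) + 2*(-98)*(-199) = 16601 + 39004 = 55605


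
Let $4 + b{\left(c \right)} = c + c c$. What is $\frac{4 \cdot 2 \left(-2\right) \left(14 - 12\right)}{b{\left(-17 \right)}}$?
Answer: $- \frac{8}{67} \approx -0.1194$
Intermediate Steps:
$b{\left(c \right)} = -4 + c + c^{2}$ ($b{\left(c \right)} = -4 + \left(c + c c\right) = -4 + \left(c + c^{2}\right) = -4 + c + c^{2}$)
$\frac{4 \cdot 2 \left(-2\right) \left(14 - 12\right)}{b{\left(-17 \right)}} = \frac{4 \cdot 2 \left(-2\right) \left(14 - 12\right)}{-4 - 17 + \left(-17\right)^{2}} = \frac{8 \left(-2\right) 2}{-4 - 17 + 289} = \frac{\left(-16\right) 2}{268} = \left(-32\right) \frac{1}{268} = - \frac{8}{67}$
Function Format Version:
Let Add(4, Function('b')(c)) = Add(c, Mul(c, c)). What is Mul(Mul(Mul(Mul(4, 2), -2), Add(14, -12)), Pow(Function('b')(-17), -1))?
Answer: Rational(-8, 67) ≈ -0.11940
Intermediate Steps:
Function('b')(c) = Add(-4, c, Pow(c, 2)) (Function('b')(c) = Add(-4, Add(c, Mul(c, c))) = Add(-4, Add(c, Pow(c, 2))) = Add(-4, c, Pow(c, 2)))
Mul(Mul(Mul(Mul(4, 2), -2), Add(14, -12)), Pow(Function('b')(-17), -1)) = Mul(Mul(Mul(Mul(4, 2), -2), Add(14, -12)), Pow(Add(-4, -17, Pow(-17, 2)), -1)) = Mul(Mul(Mul(8, -2), 2), Pow(Add(-4, -17, 289), -1)) = Mul(Mul(-16, 2), Pow(268, -1)) = Mul(-32, Rational(1, 268)) = Rational(-8, 67)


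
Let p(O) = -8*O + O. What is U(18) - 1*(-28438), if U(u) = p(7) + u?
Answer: 28407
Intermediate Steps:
p(O) = -7*O
U(u) = -49 + u (U(u) = -7*7 + u = -49 + u)
U(18) - 1*(-28438) = (-49 + 18) - 1*(-28438) = -31 + 28438 = 28407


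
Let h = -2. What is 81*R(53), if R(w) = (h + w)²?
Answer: 210681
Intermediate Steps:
R(w) = (-2 + w)²
81*R(53) = 81*(-2 + 53)² = 81*51² = 81*2601 = 210681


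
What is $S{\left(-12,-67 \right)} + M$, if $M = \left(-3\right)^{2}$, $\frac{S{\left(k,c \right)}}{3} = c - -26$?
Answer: $-114$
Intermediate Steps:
$S{\left(k,c \right)} = 78 + 3 c$ ($S{\left(k,c \right)} = 3 \left(c - -26\right) = 3 \left(c + 26\right) = 3 \left(26 + c\right) = 78 + 3 c$)
$M = 9$
$S{\left(-12,-67 \right)} + M = \left(78 + 3 \left(-67\right)\right) + 9 = \left(78 - 201\right) + 9 = -123 + 9 = -114$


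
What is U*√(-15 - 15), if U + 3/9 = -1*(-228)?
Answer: 683*I*√30/3 ≈ 1247.0*I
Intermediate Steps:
U = 683/3 (U = -⅓ - 1*(-228) = -⅓ + 228 = 683/3 ≈ 227.67)
U*√(-15 - 15) = 683*√(-15 - 15)/3 = 683*√(-30)/3 = 683*(I*√30)/3 = 683*I*√30/3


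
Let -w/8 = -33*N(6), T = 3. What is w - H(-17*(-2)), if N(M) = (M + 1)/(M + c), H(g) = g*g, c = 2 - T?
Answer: -3932/5 ≈ -786.40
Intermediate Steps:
c = -1 (c = 2 - 1*3 = 2 - 3 = -1)
H(g) = g²
N(M) = (1 + M)/(-1 + M) (N(M) = (M + 1)/(M - 1) = (1 + M)/(-1 + M))
w = 1848/5 (w = -(-264)*(1 + 6)/(-1 + 6) = -(-264)*7/5 = -8*(-231/5) = 1848/5 ≈ 369.60)
w - H(-17*(-2)) = 1848/5 - (-17*(-2))² = 1848/5 - 1*34² = 1848/5 - 1*1156 = 1848/5 - 1156 = -3932/5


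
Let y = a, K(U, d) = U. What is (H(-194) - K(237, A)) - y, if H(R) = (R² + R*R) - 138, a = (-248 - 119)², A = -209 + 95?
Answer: -59792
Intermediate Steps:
A = -114
a = 134689 (a = (-367)² = 134689)
H(R) = -138 + 2*R² (H(R) = (R² + R²) - 138 = 2*R² - 138 = -138 + 2*R²)
y = 134689
(H(-194) - K(237, A)) - y = ((-138 + 2*(-194)²) - 1*237) - 1*134689 = ((-138 + 2*37636) - 237) - 134689 = ((-138 + 75272) - 237) - 134689 = (75134 - 237) - 134689 = 74897 - 134689 = -59792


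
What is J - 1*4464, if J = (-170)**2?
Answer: 24436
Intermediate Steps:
J = 28900
J - 1*4464 = 28900 - 1*4464 = 28900 - 4464 = 24436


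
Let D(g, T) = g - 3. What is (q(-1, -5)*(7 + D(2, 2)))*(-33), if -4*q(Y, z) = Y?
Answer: -99/2 ≈ -49.500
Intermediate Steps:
q(Y, z) = -Y/4
D(g, T) = -3 + g
(q(-1, -5)*(7 + D(2, 2)))*(-33) = ((-¼*(-1))*(7 + (-3 + 2)))*(-33) = ((7 - 1)/4)*(-33) = ((¼)*6)*(-33) = (3/2)*(-33) = -99/2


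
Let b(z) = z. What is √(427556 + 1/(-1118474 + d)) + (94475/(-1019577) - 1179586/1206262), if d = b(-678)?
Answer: -658320178786/614938495587 + √33469650167686917/279788 ≈ 652.81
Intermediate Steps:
d = -678
√(427556 + 1/(-1118474 + d)) + (94475/(-1019577) - 1179586/1206262) = √(427556 + 1/(-1118474 - 678)) + (94475/(-1019577) - 1179586/1206262) = √(427556 + 1/(-1119152)) + (94475*(-1/1019577) - 1179586*1/1206262) = √(427556 - 1/1119152) + (-94475/1019577 - 589793/603131) = √(478500152511/1119152) - 658320178786/614938495587 = √33469650167686917/279788 - 658320178786/614938495587 = -658320178786/614938495587 + √33469650167686917/279788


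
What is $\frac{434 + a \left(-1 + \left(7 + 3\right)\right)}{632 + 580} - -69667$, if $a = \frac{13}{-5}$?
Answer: $\frac{422184073}{6060} \approx 69667.0$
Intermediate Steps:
$a = - \frac{13}{5}$ ($a = 13 \left(- \frac{1}{5}\right) = - \frac{13}{5} \approx -2.6$)
$\frac{434 + a \left(-1 + \left(7 + 3\right)\right)}{632 + 580} - -69667 = \frac{434 - \frac{13 \left(-1 + \left(7 + 3\right)\right)}{5}}{632 + 580} - -69667 = \frac{434 - \frac{13 \left(-1 + 10\right)}{5}}{1212} + 69667 = \left(434 - \frac{117}{5}\right) \frac{1}{1212} + 69667 = \frac{2053}{5} \cdot \frac{1}{1212} + 69667 = \frac{2053}{6060} + 69667 = \frac{422184073}{6060}$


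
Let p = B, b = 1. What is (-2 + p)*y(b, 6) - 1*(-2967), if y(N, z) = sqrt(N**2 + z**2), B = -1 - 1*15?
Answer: 2967 - 18*sqrt(37) ≈ 2857.5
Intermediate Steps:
B = -16 (B = -1 - 15 = -16)
p = -16
(-2 + p)*y(b, 6) - 1*(-2967) = (-2 - 16)*sqrt(1**2 + 6**2) - 1*(-2967) = -18*sqrt(1 + 36) + 2967 = -18*sqrt(37) + 2967 = 2967 - 18*sqrt(37)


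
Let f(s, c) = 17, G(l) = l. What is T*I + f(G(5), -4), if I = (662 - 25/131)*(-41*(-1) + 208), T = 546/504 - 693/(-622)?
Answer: 59015944439/162964 ≈ 3.6214e+5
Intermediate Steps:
T = 8201/3732 (T = 546*(1/504) - 693*(-1/622) = 13/12 + 693/622 = 8201/3732 ≈ 2.1975)
I = 21587553/131 (I = (662 - 25*1/131)*(41 + 208) = (662 - 25/131)*249 = (86697/131)*249 = 21587553/131 ≈ 1.6479e+5)
T*I + f(G(5), -4) = (8201/3732)*(21587553/131) + 17 = 59013174051/162964 + 17 = 59015944439/162964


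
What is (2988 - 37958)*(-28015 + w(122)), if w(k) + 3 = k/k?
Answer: 979754490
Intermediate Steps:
w(k) = -2 (w(k) = -3 + k/k = -3 + 1 = -2)
(2988 - 37958)*(-28015 + w(122)) = (2988 - 37958)*(-28015 - 2) = -34970*(-28017) = 979754490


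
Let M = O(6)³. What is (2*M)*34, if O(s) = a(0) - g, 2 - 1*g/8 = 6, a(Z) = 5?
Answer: 3444404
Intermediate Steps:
g = -32 (g = 16 - 8*6 = 16 - 48 = -32)
O(s) = 37 (O(s) = 5 - 1*(-32) = 5 + 32 = 37)
M = 50653 (M = 37³ = 50653)
(2*M)*34 = (2*50653)*34 = 101306*34 = 3444404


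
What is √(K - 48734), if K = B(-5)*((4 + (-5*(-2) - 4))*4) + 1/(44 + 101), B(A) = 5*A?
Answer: I*√1045657205/145 ≈ 223.01*I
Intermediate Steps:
K = -144999/145 (K = (5*(-5))*((4 + (-5*(-2) - 4))*4) + 1/(44 + 101) = -25*(4 + (10 - 4))*4 + 1/145 = -25*(4 + 6)*4 + 1/145 = -250*4 + 1/145 = -25*40 + 1/145 = -1000 + 1/145 = -144999/145 ≈ -999.99)
√(K - 48734) = √(-144999/145 - 48734) = √(-7211429/145) = I*√1045657205/145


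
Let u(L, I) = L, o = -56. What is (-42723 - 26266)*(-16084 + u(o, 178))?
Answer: 1113482460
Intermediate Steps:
(-42723 - 26266)*(-16084 + u(o, 178)) = (-42723 - 26266)*(-16084 - 56) = -68989*(-16140) = 1113482460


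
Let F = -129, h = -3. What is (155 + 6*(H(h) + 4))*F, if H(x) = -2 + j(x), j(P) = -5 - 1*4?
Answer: -14577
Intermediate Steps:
j(P) = -9 (j(P) = -5 - 4 = -9)
H(x) = -11 (H(x) = -2 - 9 = -11)
(155 + 6*(H(h) + 4))*F = (155 + 6*(-11 + 4))*(-129) = (155 + 6*(-7))*(-129) = (155 - 42)*(-129) = 113*(-129) = -14577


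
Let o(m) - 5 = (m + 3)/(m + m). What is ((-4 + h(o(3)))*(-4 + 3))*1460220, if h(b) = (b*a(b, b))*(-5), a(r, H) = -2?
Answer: -81772320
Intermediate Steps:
o(m) = 5 + (3 + m)/(2*m) (o(m) = 5 + (m + 3)/(m + m) = 5 + (3 + m)/((2*m)) = 5 + (3 + m)*(1/(2*m)) = 5 + (3 + m)/(2*m))
h(b) = 10*b (h(b) = (b*(-2))*(-5) = -2*b*(-5) = 10*b)
((-4 + h(o(3)))*(-4 + 3))*1460220 = ((-4 + 10*((1/2)*(3 + 11*3)/3))*(-4 + 3))*1460220 = ((-4 + 10*((1/2)*(1/3)*(3 + 33)))*(-1))*1460220 = ((-4 + 10*((1/2)*(1/3)*36))*(-1))*1460220 = ((-4 + 10*6)*(-1))*1460220 = ((-4 + 60)*(-1))*1460220 = (56*(-1))*1460220 = -56*1460220 = -81772320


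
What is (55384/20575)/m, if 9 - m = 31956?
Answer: -2408/28578675 ≈ -8.4259e-5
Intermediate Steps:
m = -31947 (m = 9 - 1*31956 = 9 - 31956 = -31947)
(55384/20575)/m = (55384/20575)/(-31947) = (55384*(1/20575))*(-1/31947) = (55384/20575)*(-1/31947) = -2408/28578675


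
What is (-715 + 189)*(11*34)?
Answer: -196724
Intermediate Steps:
(-715 + 189)*(11*34) = -526*374 = -196724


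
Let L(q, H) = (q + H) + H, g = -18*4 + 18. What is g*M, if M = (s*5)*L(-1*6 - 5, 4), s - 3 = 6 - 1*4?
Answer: 4050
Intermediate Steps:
g = -54 (g = -72 + 18 = -54)
L(q, H) = q + 2*H (L(q, H) = (H + q) + H = q + 2*H)
s = 5 (s = 3 + (6 - 1*4) = 3 + (6 - 4) = 3 + 2 = 5)
M = -75 (M = (5*5)*((-1*6 - 5) + 2*4) = 25*((-6 - 5) + 8) = 25*(-11 + 8) = 25*(-3) = -75)
g*M = -54*(-75) = 4050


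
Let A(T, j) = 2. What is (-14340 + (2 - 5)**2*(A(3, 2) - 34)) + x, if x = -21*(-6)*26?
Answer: -11352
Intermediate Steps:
x = 3276 (x = 126*26 = 3276)
(-14340 + (2 - 5)**2*(A(3, 2) - 34)) + x = (-14340 + (2 - 5)**2*(2 - 34)) + 3276 = (-14340 + (-3)**2*(-32)) + 3276 = (-14340 + 9*(-32)) + 3276 = (-14340 - 288) + 3276 = -14628 + 3276 = -11352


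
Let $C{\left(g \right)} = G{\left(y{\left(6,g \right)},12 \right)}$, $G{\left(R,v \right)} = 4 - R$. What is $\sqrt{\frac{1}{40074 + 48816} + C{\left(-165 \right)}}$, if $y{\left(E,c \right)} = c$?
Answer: $\frac{\sqrt{1335342113790}}{88890} \approx 13.0$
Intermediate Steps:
$C{\left(g \right)} = 4 - g$
$\sqrt{\frac{1}{40074 + 48816} + C{\left(-165 \right)}} = \sqrt{\frac{1}{40074 + 48816} + \left(4 - -165\right)} = \sqrt{\frac{1}{88890} + \left(4 + 165\right)} = \sqrt{\frac{1}{88890} + 169} = \sqrt{\frac{15022411}{88890}} = \frac{\sqrt{1335342113790}}{88890}$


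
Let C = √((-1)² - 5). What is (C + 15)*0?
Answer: 0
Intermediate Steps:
C = 2*I (C = √(1 - 5) = √(-4) = 2*I ≈ 2.0*I)
(C + 15)*0 = (2*I + 15)*0 = (15 + 2*I)*0 = 0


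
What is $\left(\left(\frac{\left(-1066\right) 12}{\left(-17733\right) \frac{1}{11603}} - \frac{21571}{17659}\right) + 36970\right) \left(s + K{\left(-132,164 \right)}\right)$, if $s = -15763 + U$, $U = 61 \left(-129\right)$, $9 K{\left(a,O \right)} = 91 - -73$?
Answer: $- \frac{1005784781462307548}{939441141} \approx -1.0706 \cdot 10^{9}$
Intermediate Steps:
$K{\left(a,O \right)} = \frac{164}{9}$ ($K{\left(a,O \right)} = \frac{91 - -73}{9} = \frac{91 + 73}{9} = \frac{1}{9} \cdot 164 = \frac{164}{9}$)
$U = -7869$
$s = -23632$ ($s = -15763 - 7869 = -23632$)
$\left(\left(\frac{\left(-1066\right) 12}{\left(-17733\right) \frac{1}{11603}} - \frac{21571}{17659}\right) + 36970\right) \left(s + K{\left(-132,164 \right)}\right) = \left(\left(\frac{\left(-1066\right) 12}{\left(-17733\right) \frac{1}{11603}} - \frac{21571}{17659}\right) + 36970\right) \left(-23632 + \frac{164}{9}\right) = \left(\left(- \frac{12792}{\left(-17733\right) \frac{1}{11603}} - \frac{21571}{17659}\right) + 36970\right) \left(- \frac{212524}{9}\right) = \left(\left(- \frac{12792}{- \frac{17733}{11603}} - \frac{21571}{17659}\right) + 36970\right) \left(- \frac{212524}{9}\right) = \left(\left(\left(-12792\right) \left(- \frac{11603}{17733}\right) - \frac{21571}{17659}\right) + 36970\right) \left(- \frac{212524}{9}\right) = \left(\left(\frac{49475192}{5911} - \frac{21571}{17659}\right) + 36970\right) \left(- \frac{212524}{9}\right) = \left(\frac{873554909347}{104382349} + 36970\right) \left(- \frac{212524}{9}\right) = \frac{4732570351877}{104382349} \left(- \frac{212524}{9}\right) = - \frac{1005784781462307548}{939441141}$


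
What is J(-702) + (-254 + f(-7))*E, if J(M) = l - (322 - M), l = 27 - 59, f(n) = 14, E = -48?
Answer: 10464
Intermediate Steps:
l = -32
J(M) = -354 + M (J(M) = -32 - (322 - M) = -32 + (-322 + M) = -354 + M)
J(-702) + (-254 + f(-7))*E = (-354 - 702) + (-254 + 14)*(-48) = -1056 - 240*(-48) = -1056 + 11520 = 10464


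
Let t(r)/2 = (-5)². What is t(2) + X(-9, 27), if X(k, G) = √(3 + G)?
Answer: 50 + √30 ≈ 55.477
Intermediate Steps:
t(r) = 50 (t(r) = 2*(-5)² = 2*25 = 50)
t(2) + X(-9, 27) = 50 + √(3 + 27) = 50 + √30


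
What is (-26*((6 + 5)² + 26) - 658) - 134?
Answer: -4614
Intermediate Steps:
(-26*((6 + 5)² + 26) - 658) - 134 = (-26*(11² + 26) - 658) - 134 = (-26*(121 + 26) - 658) - 134 = (-26*147 - 658) - 134 = (-3822 - 658) - 134 = -4480 - 134 = -4614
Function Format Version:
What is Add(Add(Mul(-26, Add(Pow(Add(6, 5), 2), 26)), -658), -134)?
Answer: -4614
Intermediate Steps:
Add(Add(Mul(-26, Add(Pow(Add(6, 5), 2), 26)), -658), -134) = Add(Add(Mul(-26, Add(Pow(11, 2), 26)), -658), -134) = Add(Add(Mul(-26, Add(121, 26)), -658), -134) = Add(Add(Mul(-26, 147), -658), -134) = Add(Add(-3822, -658), -134) = Add(-4480, -134) = -4614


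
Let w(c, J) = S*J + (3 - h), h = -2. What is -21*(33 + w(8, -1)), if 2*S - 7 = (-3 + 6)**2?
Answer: -630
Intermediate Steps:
S = 8 (S = 7/2 + (-3 + 6)**2/2 = 7/2 + (1/2)*3**2 = 7/2 + (1/2)*9 = 7/2 + 9/2 = 8)
w(c, J) = 5 + 8*J (w(c, J) = 8*J + (3 - 1*(-2)) = 8*J + (3 + 2) = 8*J + 5 = 5 + 8*J)
-21*(33 + w(8, -1)) = -21*(33 + (5 + 8*(-1))) = -21*(33 + (5 - 8)) = -21*(33 - 3) = -21*30 = -630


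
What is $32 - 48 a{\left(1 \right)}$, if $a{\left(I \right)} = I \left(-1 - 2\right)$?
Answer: $176$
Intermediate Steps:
$a{\left(I \right)} = - 3 I$ ($a{\left(I \right)} = I \left(-3\right) = - 3 I$)
$32 - 48 a{\left(1 \right)} = 32 - 48 \left(\left(-3\right) 1\right) = 32 - -144 = 32 + 144 = 176$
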